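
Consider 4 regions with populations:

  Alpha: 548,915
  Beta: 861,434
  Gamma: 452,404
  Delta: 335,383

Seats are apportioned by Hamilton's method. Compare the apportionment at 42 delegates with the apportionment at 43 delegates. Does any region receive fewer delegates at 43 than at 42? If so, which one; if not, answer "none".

none

At 42 seats: Alpha 11, Beta 16, Gamma 9, Delta 6.
At 43 seats: Alpha 11, Beta 17, Gamma 9, Delta 6.
No region's allocation decreased.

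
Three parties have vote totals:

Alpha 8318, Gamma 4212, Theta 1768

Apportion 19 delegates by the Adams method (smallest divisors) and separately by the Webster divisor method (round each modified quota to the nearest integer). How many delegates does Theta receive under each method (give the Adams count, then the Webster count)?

Adams: Alpha 10, Gamma 6, Theta 3.
Webster: Alpha 11, Gamma 6, Theta 2.
Theta gets 3 under Adams and 2 under Webster.

3 and 2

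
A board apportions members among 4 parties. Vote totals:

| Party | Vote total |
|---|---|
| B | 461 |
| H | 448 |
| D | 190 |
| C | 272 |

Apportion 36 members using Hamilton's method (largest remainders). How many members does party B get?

12

Standard divisor: 1371 ÷ 36 ≈ 38.083.
Standard quotas: B 12.105, H 11.764, D 4.989, C 7.142.
Lower quotas: B 12, H 11, D 4, C 7 (sum 34, leaving 2 seats).
Remainders in descending order: D 0.989, H 0.764, C 0.142, B 0.105.
The surplus seats go to D, H.
B receives 12.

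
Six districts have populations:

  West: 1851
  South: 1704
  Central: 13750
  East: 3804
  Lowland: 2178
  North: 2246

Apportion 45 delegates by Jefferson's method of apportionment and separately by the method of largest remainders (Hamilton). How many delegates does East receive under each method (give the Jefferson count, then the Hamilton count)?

Jefferson: West 3, South 3, Central 25, East 6, Lowland 4, North 4.
Hamilton: West 3, South 3, Central 24, East 7, Lowland 4, North 4.
East gets 6 under Jefferson and 7 under Hamilton.

6 and 7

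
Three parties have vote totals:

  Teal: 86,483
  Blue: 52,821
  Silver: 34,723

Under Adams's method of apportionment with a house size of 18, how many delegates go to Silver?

Standard divisor 174027/18 ≈ 9668.167; standard quotas: Teal 8.945, Blue 5.463, Silver 3.591.
Rounding up gives 9, 6, 4 = 19 seats, so the divisor must be adjusted.
With modified divisor 10700: modified quotas Teal 8.083, Blue 4.937, Silver 3.245.
Rounding up: Teal 9, Blue 5, Silver 4 (total 18).
Silver receives 4.

4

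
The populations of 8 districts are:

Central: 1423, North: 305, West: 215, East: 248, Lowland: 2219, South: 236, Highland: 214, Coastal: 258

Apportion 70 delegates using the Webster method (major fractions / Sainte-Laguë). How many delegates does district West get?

3

Standard divisor 5118/70 ≈ 73.114; standard quotas: Central 19.463, North 4.172, West 2.941, East 3.392, Lowland 30.350, South 3.228, Highland 2.927, Coastal 3.529.
Rounding to the nearest integer gives 19, 4, 3, 3, 30, 3, 3, 4 = 69 seats, so the divisor must be adjusted.
With modified divisor 72.86: modified quotas Central 19.531, North 4.186, West 2.951, East 3.404, Lowland 30.456, South 3.239, Highland 2.937, Coastal 3.541.
Rounding to the nearest integer: Central 20, North 4, West 3, East 3, Lowland 30, South 3, Highland 3, Coastal 4 (total 70).
West receives 3.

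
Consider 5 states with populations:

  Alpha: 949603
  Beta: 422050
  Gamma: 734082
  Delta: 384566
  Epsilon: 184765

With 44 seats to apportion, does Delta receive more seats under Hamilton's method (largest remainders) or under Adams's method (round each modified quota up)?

Hamilton: Alpha 16, Beta 7, Gamma 12, Delta 6, Epsilon 3.
Adams: Alpha 15, Beta 7, Gamma 12, Delta 7, Epsilon 3.
Delta gets 6 under Hamilton and 7 under Adams.

Adams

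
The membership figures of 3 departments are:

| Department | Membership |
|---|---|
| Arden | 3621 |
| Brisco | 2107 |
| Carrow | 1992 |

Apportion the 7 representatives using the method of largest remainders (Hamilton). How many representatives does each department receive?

Arden: 3; Brisco: 2; Carrow: 2

Standard divisor: 7720 ÷ 7 ≈ 1102.857.
Standard quotas: Arden 3.283, Brisco 1.910, Carrow 1.806.
Lower quotas: Arden 3, Brisco 1, Carrow 1 (sum 5, leaving 2 seats).
Remainders in descending order: Brisco 0.910, Carrow 0.806, Arden 0.283.
Largest remainders: Brisco, Carrow receive the extra seats.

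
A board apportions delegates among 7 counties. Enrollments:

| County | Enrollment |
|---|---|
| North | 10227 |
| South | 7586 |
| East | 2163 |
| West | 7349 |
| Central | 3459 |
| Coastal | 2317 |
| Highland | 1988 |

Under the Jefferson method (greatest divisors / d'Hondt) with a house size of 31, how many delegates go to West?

Standard divisor 35089/31 ≈ 1131.903; standard quotas: North 9.035, South 6.702, East 1.911, West 6.493, Central 3.056, Coastal 2.047, Highland 1.756.
Rounding down gives 9, 6, 1, 6, 3, 2, 1 = 28 seats, so the divisor must be adjusted.
With modified divisor 1040: modified quotas North 9.834, South 7.294, East 2.080, West 7.066, Central 3.326, Coastal 2.228, Highland 1.912.
Rounding down: North 9, South 7, East 2, West 7, Central 3, Coastal 2, Highland 1 (total 31).
West receives 7.

7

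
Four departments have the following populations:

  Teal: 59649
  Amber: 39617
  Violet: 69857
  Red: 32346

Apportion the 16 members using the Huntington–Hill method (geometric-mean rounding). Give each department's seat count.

Teal 5; Amber 3; Violet 5; Red 3

With divisor 12980: modified quotas Teal 4.595, Amber 3.052, Violet 5.382, Red 2.492.
Geometric-mean thresholds: Teal √(4·5)=4.472, Amber √(3·4)=3.464, Violet √(5·6)=5.477, Red √(2·3)=2.449.
Each quota rounded against its threshold gives Teal 5, Amber 3, Violet 5, Red 3 (total 16).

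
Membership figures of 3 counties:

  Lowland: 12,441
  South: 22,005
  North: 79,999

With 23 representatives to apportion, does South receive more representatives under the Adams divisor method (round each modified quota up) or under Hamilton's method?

Adams

Adams: Lowland 3, South 5, North 15.
Hamilton: Lowland 3, South 4, North 16.
South gets 5 under Adams and 4 under Hamilton.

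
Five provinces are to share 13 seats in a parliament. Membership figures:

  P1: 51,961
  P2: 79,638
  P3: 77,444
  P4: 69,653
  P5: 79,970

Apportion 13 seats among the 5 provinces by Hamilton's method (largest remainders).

The standard divisor is 358666/13 ≈ 27589.692.
Standard quotas: P1 1.8833, P2 2.8865, P3 2.8070, P4 2.5246, P5 2.8985.
Lower quotas: P1 1, P2 2, P3 2, P4 2, P5 2 (sum 9, leaving 4 seats).
Remainders in descending order: P5 0.8985, P2 0.8865, P1 0.8833, P3 0.8070, P4 0.5246.
The surplus seats go to P5, P2, P1, P3.

P1 2; P2 3; P3 3; P4 2; P5 3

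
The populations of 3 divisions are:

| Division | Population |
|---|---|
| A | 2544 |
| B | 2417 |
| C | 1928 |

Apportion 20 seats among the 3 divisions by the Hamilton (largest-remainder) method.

A 7; B 7; C 6

The standard divisor is 6889/20 ≈ 344.45.
Standard quotas: A 7.386, B 7.017, C 5.597.
Lower quotas: A 7, B 7, C 5 (sum 19, leaving 1 seat).
Remainders in descending order: C 0.597, A 0.386, B 0.017.
The surplus seat goes to C.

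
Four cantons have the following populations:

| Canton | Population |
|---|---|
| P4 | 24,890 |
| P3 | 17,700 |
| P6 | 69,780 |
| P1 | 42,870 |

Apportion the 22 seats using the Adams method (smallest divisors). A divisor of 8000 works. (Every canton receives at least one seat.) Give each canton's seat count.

With modified divisor 8000: modified quotas P4 3.111, P3 2.212, P6 8.723, P1 5.359.
Rounding up: P4 4, P3 3, P6 9, P1 6 (total 22).

P4=4; P3=3; P6=9; P1=6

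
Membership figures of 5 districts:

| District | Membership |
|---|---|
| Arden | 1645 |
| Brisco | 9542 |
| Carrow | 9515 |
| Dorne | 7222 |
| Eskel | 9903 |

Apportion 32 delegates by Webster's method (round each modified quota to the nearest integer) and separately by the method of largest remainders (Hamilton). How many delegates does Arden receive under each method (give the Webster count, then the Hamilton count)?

1 and 2

Webster: Arden 1, Brisco 8, Carrow 8, Dorne 6, Eskel 9.
Hamilton: Arden 2, Brisco 8, Carrow 8, Dorne 6, Eskel 8.
Arden gets 1 under Webster and 2 under Hamilton.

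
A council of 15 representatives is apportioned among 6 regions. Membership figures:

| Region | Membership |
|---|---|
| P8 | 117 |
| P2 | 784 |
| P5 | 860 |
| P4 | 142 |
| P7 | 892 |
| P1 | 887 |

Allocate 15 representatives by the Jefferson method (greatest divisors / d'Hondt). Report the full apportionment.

Standard divisor 3682/15 ≈ 245.467; standard quotas: P8 0.477, P2 3.194, P5 3.504, P4 0.578, P7 3.634, P1 3.614.
Rounding down gives 0, 3, 3, 0, 3, 3 = 12 seats, so the divisor must be adjusted.
With modified divisor 200: modified quotas P8 0.585, P2 3.920, P5 4.300, P4 0.710, P7 4.460, P1 4.435.
Rounding down: P8 0, P2 3, P5 4, P4 0, P7 4, P1 4 (total 15).

P8 0; P2 3; P5 4; P4 0; P7 4; P1 4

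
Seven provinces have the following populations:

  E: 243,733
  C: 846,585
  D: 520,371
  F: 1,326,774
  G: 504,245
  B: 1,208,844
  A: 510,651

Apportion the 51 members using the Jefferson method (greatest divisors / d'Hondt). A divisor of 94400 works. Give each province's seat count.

With modified divisor 94400: modified quotas E 2.582, C 8.968, D 5.512, F 14.055, G 5.342, B 12.806, A 5.409.
Rounding down: E 2, C 8, D 5, F 14, G 5, B 12, A 5 (total 51).

E 2, C 8, D 5, F 14, G 5, B 12, A 5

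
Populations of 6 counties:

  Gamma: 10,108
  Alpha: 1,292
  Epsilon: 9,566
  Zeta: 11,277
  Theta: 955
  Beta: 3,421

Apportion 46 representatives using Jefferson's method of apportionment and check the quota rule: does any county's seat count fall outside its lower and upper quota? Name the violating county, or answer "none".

Standard quotas: Gamma 12.697, Alpha 1.623, Epsilon 12.017, Zeta 14.166, Theta 1.200, Beta 4.297.
Jefferson allocation: Gamma 13, Alpha 1, Epsilon 12, Zeta 15, Theta 1, Beta 4.
Every allocation lies between the lower and upper quota.

none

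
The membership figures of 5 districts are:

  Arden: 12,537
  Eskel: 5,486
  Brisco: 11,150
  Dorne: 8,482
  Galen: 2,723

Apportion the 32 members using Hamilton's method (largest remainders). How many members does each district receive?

Standard divisor: 40378 ÷ 32 ≈ 1261.812.
Standard quotas: Arden 9.9357, Eskel 4.3477, Brisco 8.8365, Dorne 6.7221, Galen 2.1580.
Lower quotas: Arden 9, Eskel 4, Brisco 8, Dorne 6, Galen 2 (sum 29, leaving 3 seats).
Remainders in descending order: Arden 0.9357, Brisco 0.8365, Dorne 0.7221, Eskel 0.3477, Galen 0.1580.
The surplus seats go to Arden, Brisco, Dorne.

Arden 10, Eskel 4, Brisco 9, Dorne 7, Galen 2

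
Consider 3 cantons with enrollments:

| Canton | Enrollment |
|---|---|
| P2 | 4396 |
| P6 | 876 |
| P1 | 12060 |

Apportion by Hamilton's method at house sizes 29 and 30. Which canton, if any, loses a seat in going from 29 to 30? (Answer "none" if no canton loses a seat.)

At 29 seats: P2 7, P6 2, P1 20.
At 30 seats: P2 8, P6 1, P1 21.
P6 drops from 2 to 1.

P6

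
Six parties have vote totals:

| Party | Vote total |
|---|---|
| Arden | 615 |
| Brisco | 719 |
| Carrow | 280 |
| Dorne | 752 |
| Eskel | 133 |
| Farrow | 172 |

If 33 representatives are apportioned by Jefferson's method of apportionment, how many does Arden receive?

8

Standard divisor 2671/33 ≈ 80.939; standard quotas: Arden 7.598, Brisco 8.883, Carrow 3.459, Dorne 9.291, Eskel 1.643, Farrow 2.125.
Rounding down gives 7, 8, 3, 9, 1, 2 = 30 seats, so the divisor must be adjusted.
With modified divisor 74: modified quotas Arden 8.311, Brisco 9.716, Carrow 3.784, Dorne 10.162, Eskel 1.797, Farrow 2.324.
Rounding down: Arden 8, Brisco 9, Carrow 3, Dorne 10, Eskel 1, Farrow 2 (total 33).
Arden receives 8.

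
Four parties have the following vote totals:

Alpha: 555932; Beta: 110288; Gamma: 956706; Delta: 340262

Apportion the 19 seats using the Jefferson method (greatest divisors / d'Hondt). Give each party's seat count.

Alpha 5; Beta 1; Gamma 10; Delta 3

Standard divisor 1963188/19 ≈ 103325.684; standard quotas: Alpha 5.380, Beta 1.067, Gamma 9.259, Delta 3.293.
Rounding down gives 5, 1, 9, 3 = 18 seats, so the divisor must be adjusted.
With modified divisor 94200: modified quotas Alpha 5.902, Beta 1.171, Gamma 10.156, Delta 3.612.
Rounding down: Alpha 5, Beta 1, Gamma 10, Delta 3 (total 19).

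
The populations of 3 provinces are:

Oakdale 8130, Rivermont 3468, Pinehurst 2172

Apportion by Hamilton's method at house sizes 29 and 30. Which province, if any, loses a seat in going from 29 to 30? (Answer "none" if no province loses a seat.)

At 29 seats: Oakdale 17, Rivermont 7, Pinehurst 5.
At 30 seats: Oakdale 18, Rivermont 7, Pinehurst 5.
No province's allocation decreased.

none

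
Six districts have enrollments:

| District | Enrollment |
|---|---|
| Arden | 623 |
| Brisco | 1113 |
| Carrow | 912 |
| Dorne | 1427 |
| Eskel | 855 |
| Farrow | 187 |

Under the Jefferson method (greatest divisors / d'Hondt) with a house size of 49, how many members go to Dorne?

Standard divisor 5117/49 ≈ 104.429; standard quotas: Arden 5.966, Brisco 10.658, Carrow 8.733, Dorne 13.665, Eskel 8.187, Farrow 1.791.
Rounding down gives 5, 10, 8, 13, 8, 1 = 45 seats, so the divisor must be adjusted.
With modified divisor 100: modified quotas Arden 6.230, Brisco 11.130, Carrow 9.120, Dorne 14.270, Eskel 8.550, Farrow 1.870.
Rounding down: Arden 6, Brisco 11, Carrow 9, Dorne 14, Eskel 8, Farrow 1 (total 49).
Dorne receives 14.

14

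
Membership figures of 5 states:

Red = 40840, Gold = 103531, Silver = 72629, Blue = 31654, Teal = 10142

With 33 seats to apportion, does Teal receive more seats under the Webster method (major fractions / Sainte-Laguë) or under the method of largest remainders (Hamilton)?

Hamilton

Webster: Red 5, Gold 14, Silver 9, Blue 4, Teal 1.
Hamilton: Red 5, Gold 13, Silver 9, Blue 4, Teal 2.
Teal gets 1 under Webster and 2 under Hamilton.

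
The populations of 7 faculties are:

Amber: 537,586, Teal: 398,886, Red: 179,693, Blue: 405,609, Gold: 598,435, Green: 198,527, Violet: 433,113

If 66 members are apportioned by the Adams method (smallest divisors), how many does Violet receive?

Standard divisor 2751849/66 ≈ 41694.682; standard quotas: Amber 12.893, Teal 9.567, Red 4.310, Blue 9.728, Gold 14.353, Green 4.761, Violet 10.388.
Rounding up gives 13, 10, 5, 10, 15, 5, 11 = 69 seats, so the divisor must be adjusted.
With modified divisor 44600: modified quotas Amber 12.053, Teal 8.944, Red 4.029, Blue 9.094, Gold 13.418, Green 4.451, Violet 9.711.
Rounding up: Amber 13, Teal 9, Red 5, Blue 10, Gold 14, Green 5, Violet 10 (total 66).
Violet receives 10.

10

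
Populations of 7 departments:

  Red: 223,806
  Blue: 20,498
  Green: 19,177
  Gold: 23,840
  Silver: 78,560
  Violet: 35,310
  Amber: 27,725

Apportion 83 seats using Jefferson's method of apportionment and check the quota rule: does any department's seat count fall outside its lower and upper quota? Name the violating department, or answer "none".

Red

Standard quotas: Red 43.309, Blue 3.967, Green 3.711, Gold 4.613, Silver 15.202, Violet 6.833, Amber 5.365.
Jefferson allocation: Red 45, Blue 4, Green 3, Gold 4, Silver 15, Violet 7, Amber 5.
Red has quota 43.309 (lower 43, upper 44) but receives 45 — outside the quota interval.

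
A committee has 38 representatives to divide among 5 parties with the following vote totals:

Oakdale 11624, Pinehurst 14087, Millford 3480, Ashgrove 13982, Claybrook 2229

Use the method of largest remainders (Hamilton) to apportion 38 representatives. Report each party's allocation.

The standard divisor is 45402/38 ≈ 1194.789.
Standard quotas: Oakdale 9.7289, Pinehurst 11.7904, Millford 2.9126, Ashgrove 11.7025, Claybrook 1.8656.
Lower quotas: Oakdale 9, Pinehurst 11, Millford 2, Ashgrove 11, Claybrook 1 (sum 34, leaving 4 seats).
Remainders in descending order: Millford 0.9126, Claybrook 0.8656, Pinehurst 0.7904, Oakdale 0.7289, Ashgrove 0.7025.
The surplus seats go to Millford, Claybrook, Pinehurst, Oakdale.

Oakdale=10, Pinehurst=12, Millford=3, Ashgrove=11, Claybrook=2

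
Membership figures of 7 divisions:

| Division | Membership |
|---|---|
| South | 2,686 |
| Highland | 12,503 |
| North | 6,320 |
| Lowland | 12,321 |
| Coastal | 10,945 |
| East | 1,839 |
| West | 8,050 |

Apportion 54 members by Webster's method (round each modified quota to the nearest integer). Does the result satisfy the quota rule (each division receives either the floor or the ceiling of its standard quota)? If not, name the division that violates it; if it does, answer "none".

none

Standard quotas: South 2.653, Highland 12.351, North 6.243, Lowland 12.171, Coastal 10.812, East 1.817, West 7.952.
Webster allocation: South 3, Highland 12, North 6, Lowland 12, Coastal 11, East 2, West 8.
Every allocation lies between the lower and upper quota.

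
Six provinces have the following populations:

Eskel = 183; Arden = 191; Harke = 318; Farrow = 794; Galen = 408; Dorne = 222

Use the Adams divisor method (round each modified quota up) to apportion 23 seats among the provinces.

Standard divisor 2116/23 ≈ 92; standard quotas: Eskel 1.989, Arden 2.076, Harke 3.457, Farrow 8.630, Galen 4.435, Dorne 2.413.
Rounding up gives 2, 3, 4, 9, 5, 3 = 26 seats, so the divisor must be adjusted.
With modified divisor 104: modified quotas Eskel 1.760, Arden 1.837, Harke 3.058, Farrow 7.635, Galen 3.923, Dorne 2.135.
Rounding up: Eskel 2, Arden 2, Harke 4, Farrow 8, Galen 4, Dorne 3 (total 23).

Eskel=2; Arden=2; Harke=4; Farrow=8; Galen=4; Dorne=3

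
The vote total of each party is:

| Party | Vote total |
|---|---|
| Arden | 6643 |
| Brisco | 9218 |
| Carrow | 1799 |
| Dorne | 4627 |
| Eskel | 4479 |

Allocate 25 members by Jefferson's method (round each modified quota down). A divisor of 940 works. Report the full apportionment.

Arden 7; Brisco 9; Carrow 1; Dorne 4; Eskel 4

With modified divisor 940: modified quotas Arden 7.067, Brisco 9.806, Carrow 1.914, Dorne 4.922, Eskel 4.765.
Rounding down: Arden 7, Brisco 9, Carrow 1, Dorne 4, Eskel 4 (total 25).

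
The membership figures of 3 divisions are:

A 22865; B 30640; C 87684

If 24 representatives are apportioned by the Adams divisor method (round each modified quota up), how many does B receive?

Standard divisor 141189/24 ≈ 5882.875; standard quotas: A 3.887, B 5.208, C 14.905.
Rounding up gives 4, 6, 15 = 25 seats, so the divisor must be adjusted.
With modified divisor 6200: modified quotas A 3.688, B 4.942, C 14.143.
Rounding up: A 4, B 5, C 15 (total 24).
B receives 5.

5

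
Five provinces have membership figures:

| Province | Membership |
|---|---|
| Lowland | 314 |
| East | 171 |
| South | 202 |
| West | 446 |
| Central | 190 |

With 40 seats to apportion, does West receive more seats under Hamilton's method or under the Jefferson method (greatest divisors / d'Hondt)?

Hamilton: Lowland 10, East 5, South 6, West 13, Central 6.
Jefferson: Lowland 9, East 5, South 6, West 14, Central 6.
West gets 13 under Hamilton and 14 under Jefferson.

Jefferson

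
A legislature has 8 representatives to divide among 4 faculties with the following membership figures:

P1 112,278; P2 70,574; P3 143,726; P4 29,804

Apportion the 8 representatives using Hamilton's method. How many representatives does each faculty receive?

Standard divisor: 356382 ÷ 8 ≈ 44547.75.
Standard quotas: P1 2.5204, P2 1.5842, P3 3.2263, P4 0.6690.
Lower quotas: P1 2, P2 1, P3 3, P4 0 (sum 6, leaving 2 seats).
Remainders in descending order: P4 0.6690, P2 0.5842, P1 0.5204, P3 0.2263.
Largest remainders: P4, P2 receive the extra seats.

P1 2, P2 2, P3 3, P4 1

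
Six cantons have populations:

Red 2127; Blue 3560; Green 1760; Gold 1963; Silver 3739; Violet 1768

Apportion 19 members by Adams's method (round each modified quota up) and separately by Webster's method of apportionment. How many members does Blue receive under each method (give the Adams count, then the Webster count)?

Adams: Red 3, Blue 4, Green 2, Gold 3, Silver 5, Violet 2.
Webster: Red 3, Blue 5, Green 2, Gold 2, Silver 5, Violet 2.
Blue gets 4 under Adams and 5 under Webster.

4 and 5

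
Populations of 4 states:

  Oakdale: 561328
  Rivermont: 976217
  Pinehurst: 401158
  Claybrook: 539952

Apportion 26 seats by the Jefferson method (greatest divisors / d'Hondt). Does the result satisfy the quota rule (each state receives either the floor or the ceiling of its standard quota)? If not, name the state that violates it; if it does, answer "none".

none

Standard quotas: Oakdale 5.888, Rivermont 10.240, Pinehurst 4.208, Claybrook 5.664.
Jefferson allocation: Oakdale 6, Rivermont 10, Pinehurst 4, Claybrook 6.
Every allocation lies between the lower and upper quota.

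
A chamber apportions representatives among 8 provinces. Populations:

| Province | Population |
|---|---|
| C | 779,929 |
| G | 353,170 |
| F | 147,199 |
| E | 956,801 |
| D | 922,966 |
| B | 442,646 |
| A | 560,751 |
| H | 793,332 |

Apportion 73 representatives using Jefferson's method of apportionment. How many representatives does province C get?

Standard divisor 4956794/73 ≈ 67901.288; standard quotas: C 11.486, G 5.201, F 2.168, E 14.091, D 13.593, B 6.519, A 8.258, H 11.684.
Rounding down gives 11, 5, 2, 14, 13, 6, 8, 11 = 70 seats, so the divisor must be adjusted.
With modified divisor 64400: modified quotas C 12.111, G 5.484, F 2.286, E 14.857, D 14.332, B 6.873, A 8.707, H 12.319.
Rounding down: C 12, G 5, F 2, E 14, D 14, B 6, A 8, H 12 (total 73).
C receives 12.

12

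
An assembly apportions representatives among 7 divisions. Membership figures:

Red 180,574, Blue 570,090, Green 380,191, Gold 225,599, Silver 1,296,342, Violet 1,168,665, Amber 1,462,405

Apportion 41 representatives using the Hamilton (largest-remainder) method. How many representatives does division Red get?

1

Total 5283866; standard divisor 5283866/41 ≈ 128874.78.
Standard quotas: Red 1.4012, Blue 4.4236, Green 2.9501, Gold 1.7505, Silver 10.0589, Violet 9.0682, Amber 11.3475.
Lower quotas: Red 1, Blue 4, Green 2, Gold 1, Silver 10, Violet 9, Amber 11 (sum 38, leaving 3 seats).
Remainders in descending order: Green 0.9501, Gold 0.7505, Blue 0.4236, Red 0.4012, Amber 0.3475, Violet 0.0682, Silver 0.0589.
Largest remainders: Green, Gold, Blue receive the extra seats.
Red receives 1.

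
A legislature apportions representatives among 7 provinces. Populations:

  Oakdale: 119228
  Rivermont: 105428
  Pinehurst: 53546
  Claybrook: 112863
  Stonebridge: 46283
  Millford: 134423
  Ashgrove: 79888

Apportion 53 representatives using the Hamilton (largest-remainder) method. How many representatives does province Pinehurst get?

4

The standard divisor is 651659/53 ≈ 12295.453.
Standard quotas: Oakdale 9.6969, Rivermont 8.5746, Pinehurst 4.3549, Claybrook 9.1792, Stonebridge 3.7642, Millford 10.9327, Ashgrove 6.4974.
Lower quotas: Oakdale 9, Rivermont 8, Pinehurst 4, Claybrook 9, Stonebridge 3, Millford 10, Ashgrove 6 (sum 49, leaving 4 seats).
Remainders in descending order: Millford 0.9327, Stonebridge 0.7642, Oakdale 0.6969, Rivermont 0.5746, Ashgrove 0.4974, Pinehurst 0.3549, Claybrook 0.1792.
Largest remainders: Millford, Stonebridge, Oakdale, Rivermont receive the extra seats.
Pinehurst receives 4.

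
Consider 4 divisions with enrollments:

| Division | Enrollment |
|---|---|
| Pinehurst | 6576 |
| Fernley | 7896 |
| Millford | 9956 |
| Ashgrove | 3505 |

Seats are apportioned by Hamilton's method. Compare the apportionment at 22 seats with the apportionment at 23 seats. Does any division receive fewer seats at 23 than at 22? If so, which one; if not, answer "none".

At 22 seats: Pinehurst 5, Fernley 6, Millford 8, Ashgrove 3.
At 23 seats: Pinehurst 5, Fernley 7, Millford 8, Ashgrove 3.
No division's allocation decreased.

none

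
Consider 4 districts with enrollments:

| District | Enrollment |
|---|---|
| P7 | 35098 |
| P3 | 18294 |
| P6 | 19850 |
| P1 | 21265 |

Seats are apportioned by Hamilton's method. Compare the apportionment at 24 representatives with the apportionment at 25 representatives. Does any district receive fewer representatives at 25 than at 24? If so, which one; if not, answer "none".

none

At 24 seats: P7 9, P3 5, P6 5, P1 5.
At 25 seats: P7 9, P3 5, P6 5, P1 6.
No district's allocation decreased.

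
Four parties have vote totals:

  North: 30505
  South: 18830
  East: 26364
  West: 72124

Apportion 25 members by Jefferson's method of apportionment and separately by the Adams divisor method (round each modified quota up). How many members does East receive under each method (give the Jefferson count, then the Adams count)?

Jefferson: North 5, South 3, East 4, West 13.
Adams: North 5, South 3, East 5, West 12.
East gets 4 under Jefferson and 5 under Adams.

4 and 5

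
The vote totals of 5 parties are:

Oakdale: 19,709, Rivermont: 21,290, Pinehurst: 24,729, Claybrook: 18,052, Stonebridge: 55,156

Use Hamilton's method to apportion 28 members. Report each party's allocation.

Standard divisor: 138936 ÷ 28 = 4962.
Standard quotas: Oakdale 3.9720, Rivermont 4.2906, Pinehurst 4.9837, Claybrook 3.6380, Stonebridge 11.1157.
Lower quotas: Oakdale 3, Rivermont 4, Pinehurst 4, Claybrook 3, Stonebridge 11 (sum 25, leaving 3 seats).
Remainders in descending order: Pinehurst 0.9837, Oakdale 0.9720, Claybrook 0.6380, Rivermont 0.2906, Stonebridge 0.1157.
Largest remainders: Pinehurst, Oakdale, Claybrook receive the extra seats.

Oakdale 4, Rivermont 4, Pinehurst 5, Claybrook 4, Stonebridge 11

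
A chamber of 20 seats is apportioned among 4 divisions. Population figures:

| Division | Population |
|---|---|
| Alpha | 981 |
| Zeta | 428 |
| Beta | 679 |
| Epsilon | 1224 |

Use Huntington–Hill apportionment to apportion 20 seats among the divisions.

With divisor 169: modified quotas Alpha 5.805, Zeta 2.533, Beta 4.018, Epsilon 7.243.
Geometric-mean thresholds: Alpha √(5·6)=5.477, Zeta √(2·3)=2.449, Beta √(4·5)=4.472, Epsilon √(7·8)=7.483.
Each quota rounded against its threshold gives Alpha 6, Zeta 3, Beta 4, Epsilon 7 (total 20).

Alpha 6, Zeta 3, Beta 4, Epsilon 7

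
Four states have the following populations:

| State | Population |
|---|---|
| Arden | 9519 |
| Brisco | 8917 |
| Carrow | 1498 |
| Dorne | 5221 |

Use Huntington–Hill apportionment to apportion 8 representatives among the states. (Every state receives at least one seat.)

With divisor 3666: modified quotas Arden 2.597, Brisco 2.432, Carrow 0.409, Dorne 1.424.
Geometric-mean thresholds: Arden √(2·3)=2.449, Brisco √(2·3)=2.449, Carrow (min 1), Dorne √(1·2)=1.414.
Each quota rounded against its threshold gives Arden 3, Brisco 2, Carrow 1, Dorne 2 (total 8).

Arden 3, Brisco 2, Carrow 1, Dorne 2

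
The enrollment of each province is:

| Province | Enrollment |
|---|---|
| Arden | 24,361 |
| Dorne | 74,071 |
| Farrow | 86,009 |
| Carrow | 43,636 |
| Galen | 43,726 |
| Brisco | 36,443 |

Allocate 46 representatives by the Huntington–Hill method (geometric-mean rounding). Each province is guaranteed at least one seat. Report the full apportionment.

Arden=4; Dorne=11; Farrow=13; Carrow=6; Galen=7; Brisco=5

With divisor 6740: modified quotas Arden 3.614, Dorne 10.990, Farrow 12.761, Carrow 6.474, Galen 6.488, Brisco 5.407.
Geometric-mean thresholds: Arden √(3·4)=3.464, Dorne √(10·11)=10.488, Farrow √(12·13)=12.490, Carrow √(6·7)=6.481, Galen √(6·7)=6.481, Brisco √(5·6)=5.477.
Each quota rounded against its threshold gives Arden 4, Dorne 11, Farrow 13, Carrow 6, Galen 7, Brisco 5 (total 46).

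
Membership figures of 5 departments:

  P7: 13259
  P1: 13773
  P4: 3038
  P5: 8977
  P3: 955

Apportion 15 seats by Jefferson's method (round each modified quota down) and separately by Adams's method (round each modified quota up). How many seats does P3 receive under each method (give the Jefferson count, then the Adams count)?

0 and 1

Jefferson: P7 5, P1 6, P4 1, P5 3, P3 0.
Adams: P7 5, P1 5, P4 1, P5 3, P3 1.
P3 gets 0 under Jefferson and 1 under Adams.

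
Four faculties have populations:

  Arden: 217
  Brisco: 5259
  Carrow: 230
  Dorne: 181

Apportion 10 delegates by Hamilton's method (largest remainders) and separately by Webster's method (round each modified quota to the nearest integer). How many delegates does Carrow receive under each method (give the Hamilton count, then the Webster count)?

1 and 0

Hamilton: Arden 0, Brisco 9, Carrow 1, Dorne 0.
Webster: Arden 0, Brisco 10, Carrow 0, Dorne 0.
Carrow gets 1 under Hamilton and 0 under Webster.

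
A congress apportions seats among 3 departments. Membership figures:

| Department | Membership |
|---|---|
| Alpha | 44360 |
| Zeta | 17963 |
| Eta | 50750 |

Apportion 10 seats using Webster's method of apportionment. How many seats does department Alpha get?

4

Standard divisor 113073/10 ≈ 11307.3; standard quotas: Alpha 3.923, Zeta 1.589, Eta 4.488.
Rounding to the nearest integer gives Alpha 4, Zeta 2, Eta 4 — total 10, matching the house size, so no adjustment is needed.
Alpha receives 4.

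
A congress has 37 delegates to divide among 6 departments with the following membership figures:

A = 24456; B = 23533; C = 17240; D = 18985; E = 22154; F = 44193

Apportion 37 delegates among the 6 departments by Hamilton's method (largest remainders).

A: 6; B: 6; C: 4; D: 5; E: 5; F: 11

Standard divisor: 150561 ÷ 37 ≈ 4069.216.
Standard quotas: A 6.0100, B 5.7832, C 4.2367, D 4.6655, E 5.4443, F 10.8603.
Lower quotas: A 6, B 5, C 4, D 4, E 5, F 10 (sum 34, leaving 3 seats).
Remainders in descending order: F 0.8603, B 0.7832, D 0.6655, E 0.4443, C 0.2367, A 0.0100.
Largest remainders: F, B, D receive the extra seats.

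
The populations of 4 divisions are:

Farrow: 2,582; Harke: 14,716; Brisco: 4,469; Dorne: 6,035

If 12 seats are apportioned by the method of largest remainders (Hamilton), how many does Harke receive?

Standard divisor: 27802 ÷ 12 ≈ 2316.833.
Standard quotas: Farrow 1.1145, Harke 6.3518, Brisco 1.9289, Dorne 2.6048.
Lower quotas: Farrow 1, Harke 6, Brisco 1, Dorne 2 (sum 10, leaving 2 seats).
Remainders in descending order: Brisco 0.9289, Dorne 0.6048, Harke 0.3518, Farrow 0.1145.
The surplus seats go to Brisco, Dorne.
Harke receives 6.

6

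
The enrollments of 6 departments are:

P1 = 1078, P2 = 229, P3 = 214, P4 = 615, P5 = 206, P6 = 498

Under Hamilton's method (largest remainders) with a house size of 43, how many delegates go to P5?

3

Standard divisor: 2840 ÷ 43 ≈ 66.047.
Standard quotas: P1 16.322, P2 3.467, P3 3.240, P4 9.312, P5 3.119, P6 7.540.
Lower quotas: P1 16, P2 3, P3 3, P4 9, P5 3, P6 7 (sum 41, leaving 2 seats).
Remainders in descending order: P6 0.540, P2 0.467, P1 0.322, P4 0.312, P3 0.240, P5 0.119.
Largest remainders: P6, P2 receive the extra seats.
P5 receives 3.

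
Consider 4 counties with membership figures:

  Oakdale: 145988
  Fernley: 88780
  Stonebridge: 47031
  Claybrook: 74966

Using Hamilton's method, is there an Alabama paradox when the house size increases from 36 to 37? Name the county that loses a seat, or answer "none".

none

At 36 seats: Oakdale 15, Fernley 9, Stonebridge 5, Claybrook 7.
At 37 seats: Oakdale 15, Fernley 9, Stonebridge 5, Claybrook 8.
No county's allocation decreased.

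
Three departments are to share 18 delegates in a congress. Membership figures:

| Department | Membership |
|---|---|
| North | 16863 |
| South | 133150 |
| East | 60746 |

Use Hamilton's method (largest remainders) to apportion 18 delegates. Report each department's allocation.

Standard divisor: 210759 ÷ 18 ≈ 11708.833.
Standard quotas: North 1.4402, South 11.3718, East 5.1880.
Lower quotas: North 1, South 11, East 5 (sum 17, leaving 1 seat).
Remainders in descending order: North 0.4402, South 0.3718, East 0.1880.
Largest remainder: North receives the extra seat.

North: 2, South: 11, East: 5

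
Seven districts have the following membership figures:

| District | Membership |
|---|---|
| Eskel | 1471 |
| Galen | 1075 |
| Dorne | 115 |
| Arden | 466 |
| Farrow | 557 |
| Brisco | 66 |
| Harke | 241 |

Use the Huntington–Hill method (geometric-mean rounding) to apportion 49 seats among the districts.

With divisor 83: modified quotas Eskel 17.723, Galen 12.952, Dorne 1.386, Arden 5.614, Farrow 6.711, Brisco 0.795, Harke 2.904.
Geometric-mean thresholds: Eskel √(17·18)=17.493, Galen √(12·13)=12.490, Dorne √(1·2)=1.414, Arden √(5·6)=5.477, Farrow √(6·7)=6.481, Brisco (min 1), Harke √(2·3)=2.449.
Each quota rounded against its threshold gives Eskel 18, Galen 13, Dorne 1, Arden 6, Farrow 7, Brisco 1, Harke 3 (total 49).

Eskel=18, Galen=13, Dorne=1, Arden=6, Farrow=7, Brisco=1, Harke=3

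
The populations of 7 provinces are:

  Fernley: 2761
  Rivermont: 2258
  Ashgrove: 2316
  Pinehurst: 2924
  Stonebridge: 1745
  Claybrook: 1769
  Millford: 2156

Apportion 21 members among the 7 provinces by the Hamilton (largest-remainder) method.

Total 15929; standard divisor 15929/21 ≈ 758.524.
Standard quotas: Fernley 3.640, Rivermont 2.977, Ashgrove 3.053, Pinehurst 3.855, Stonebridge 2.301, Claybrook 2.332, Millford 2.842.
Lower quotas: Fernley 3, Rivermont 2, Ashgrove 3, Pinehurst 3, Stonebridge 2, Claybrook 2, Millford 2 (sum 17, leaving 4 seats).
Remainders in descending order: Rivermont 0.977, Pinehurst 0.855, Millford 0.842, Fernley 0.640, Claybrook 0.332, Stonebridge 0.301, Ashgrove 0.053.
Largest remainders: Rivermont, Pinehurst, Millford, Fernley receive the extra seats.

Fernley=4, Rivermont=3, Ashgrove=3, Pinehurst=4, Stonebridge=2, Claybrook=2, Millford=3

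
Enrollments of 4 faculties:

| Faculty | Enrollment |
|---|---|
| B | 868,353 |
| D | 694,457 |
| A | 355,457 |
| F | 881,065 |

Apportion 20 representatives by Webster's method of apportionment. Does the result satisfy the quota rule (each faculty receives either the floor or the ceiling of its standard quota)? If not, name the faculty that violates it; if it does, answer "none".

none

Standard quotas: B 6.204, D 4.962, A 2.540, F 6.295.
Webster allocation: B 6, D 5, A 3, F 6.
Every allocation lies between the lower and upper quota.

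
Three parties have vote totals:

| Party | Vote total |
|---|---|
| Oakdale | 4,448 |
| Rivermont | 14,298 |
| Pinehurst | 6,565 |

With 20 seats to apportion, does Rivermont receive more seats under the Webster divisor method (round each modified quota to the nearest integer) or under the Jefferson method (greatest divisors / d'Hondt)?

Webster: Oakdale 4, Rivermont 11, Pinehurst 5.
Jefferson: Oakdale 3, Rivermont 12, Pinehurst 5.
Rivermont gets 11 under Webster and 12 under Jefferson.

Jefferson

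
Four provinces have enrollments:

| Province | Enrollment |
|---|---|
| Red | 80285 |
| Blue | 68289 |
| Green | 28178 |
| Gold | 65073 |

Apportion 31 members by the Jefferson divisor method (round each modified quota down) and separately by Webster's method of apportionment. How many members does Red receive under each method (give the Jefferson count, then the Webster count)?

11 and 10

Jefferson: Red 11, Blue 9, Green 3, Gold 8.
Webster: Red 10, Blue 9, Green 4, Gold 8.
Red gets 11 under Jefferson and 10 under Webster.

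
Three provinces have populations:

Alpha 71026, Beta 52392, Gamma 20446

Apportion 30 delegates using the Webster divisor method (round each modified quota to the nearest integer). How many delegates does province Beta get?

11

Standard divisor 143864/30 ≈ 4795.467; standard quotas: Alpha 14.811, Beta 10.925, Gamma 4.264.
Rounding to the nearest integer gives Alpha 15, Beta 11, Gamma 4 — total 30, matching the house size, so no adjustment is needed.
Beta receives 11.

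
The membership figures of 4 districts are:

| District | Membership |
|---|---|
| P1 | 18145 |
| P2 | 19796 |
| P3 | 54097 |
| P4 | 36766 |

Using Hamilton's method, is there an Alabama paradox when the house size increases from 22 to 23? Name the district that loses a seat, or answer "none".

P2

At 22 seats: P1 3, P2 4, P3 9, P4 6.
At 23 seats: P1 3, P2 3, P3 10, P4 7.
P2 drops from 4 to 3.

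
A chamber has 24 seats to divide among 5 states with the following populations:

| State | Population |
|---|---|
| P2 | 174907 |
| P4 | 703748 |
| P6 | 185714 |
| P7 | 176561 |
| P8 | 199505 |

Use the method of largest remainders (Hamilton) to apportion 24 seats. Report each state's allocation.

P2 3; P4 12; P6 3; P7 3; P8 3

The standard divisor is 1440435/24 ≈ 60018.125.
Standard quotas: P2 2.9142, P4 11.7256, P6 3.0943, P7 2.9418, P8 3.3241.
Lower quotas: P2 2, P4 11, P6 3, P7 2, P8 3 (sum 21, leaving 3 seats).
Remainders in descending order: P7 0.9418, P2 0.9142, P4 0.7256, P8 0.3241, P6 0.0943.
Largest remainders: P7, P2, P4 receive the extra seats.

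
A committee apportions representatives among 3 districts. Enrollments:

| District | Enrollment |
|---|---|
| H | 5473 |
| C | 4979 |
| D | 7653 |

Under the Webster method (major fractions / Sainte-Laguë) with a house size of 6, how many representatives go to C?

2

Standard divisor 18105/6 ≈ 3017.5; standard quotas: H 1.814, C 1.650, D 2.536.
Rounding to the nearest integer gives 2, 2, 3 = 7 seats, so the divisor must be adjusted.
With modified divisor 3200: modified quotas H 1.710, C 1.556, D 2.392.
Rounding to the nearest integer: H 2, C 2, D 2 (total 6).
C receives 2.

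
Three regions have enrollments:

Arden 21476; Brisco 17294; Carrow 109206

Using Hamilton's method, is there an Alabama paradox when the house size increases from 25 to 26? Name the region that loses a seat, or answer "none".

At 25 seats: Arden 4, Brisco 3, Carrow 18.
At 26 seats: Arden 4, Brisco 3, Carrow 19.
No region's allocation decreased.

none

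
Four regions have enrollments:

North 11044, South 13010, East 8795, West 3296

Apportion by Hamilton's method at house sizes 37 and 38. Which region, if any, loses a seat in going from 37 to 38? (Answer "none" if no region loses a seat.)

At 37 seats: North 11, South 13, East 9, West 4.
At 38 seats: North 12, South 14, East 9, West 3.
West drops from 4 to 3.

West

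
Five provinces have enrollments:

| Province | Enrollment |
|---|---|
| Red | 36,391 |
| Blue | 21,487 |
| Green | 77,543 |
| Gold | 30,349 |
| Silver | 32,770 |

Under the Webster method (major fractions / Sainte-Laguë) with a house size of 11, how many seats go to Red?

Standard divisor 198540/11 ≈ 18049.091; standard quotas: Red 2.016, Blue 1.190, Green 4.296, Gold 1.681, Silver 1.816.
Rounding to the nearest integer gives Red 2, Blue 1, Green 4, Gold 2, Silver 2 — total 11, matching the house size, so no adjustment is needed.
Red receives 2.

2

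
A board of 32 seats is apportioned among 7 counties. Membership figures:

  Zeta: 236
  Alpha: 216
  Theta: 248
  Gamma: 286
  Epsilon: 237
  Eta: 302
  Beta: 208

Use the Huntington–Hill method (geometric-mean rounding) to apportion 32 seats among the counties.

With divisor 54: modified quotas Zeta 4.370, Alpha 4.000, Theta 4.593, Gamma 5.296, Epsilon 4.389, Eta 5.593, Beta 3.852.
Geometric-mean thresholds: Zeta √(4·5)=4.472, Alpha √(4·5)=4.472, Theta √(4·5)=4.472, Gamma √(5·6)=5.477, Epsilon √(4·5)=4.472, Eta √(5·6)=5.477, Beta √(3·4)=3.464.
Each quota rounded against its threshold gives Zeta 4, Alpha 4, Theta 5, Gamma 5, Epsilon 4, Eta 6, Beta 4 (total 32).

Zeta=4, Alpha=4, Theta=5, Gamma=5, Epsilon=4, Eta=6, Beta=4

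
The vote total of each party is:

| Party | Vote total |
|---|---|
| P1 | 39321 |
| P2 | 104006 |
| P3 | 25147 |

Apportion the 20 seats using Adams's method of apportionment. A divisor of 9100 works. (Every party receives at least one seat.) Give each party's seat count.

With modified divisor 9100: modified quotas P1 4.321, P2 11.429, P3 2.763.
Rounding up: P1 5, P2 12, P3 3 (total 20).

P1 5; P2 12; P3 3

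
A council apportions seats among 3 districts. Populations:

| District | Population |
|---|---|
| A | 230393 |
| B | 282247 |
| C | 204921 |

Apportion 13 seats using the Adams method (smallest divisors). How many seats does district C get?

4

Standard divisor 717561/13 ≈ 55197; standard quotas: A 4.174, B 5.113, C 3.713.
Rounding up gives 5, 6, 4 = 15 seats, so the divisor must be adjusted.
With modified divisor 63000: modified quotas A 3.657, B 4.480, C 3.253.
Rounding up: A 4, B 5, C 4 (total 13).
C receives 4.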